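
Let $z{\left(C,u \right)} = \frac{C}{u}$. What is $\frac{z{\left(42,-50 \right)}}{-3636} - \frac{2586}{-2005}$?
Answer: $\frac{15673967}{12150300} \approx 1.29$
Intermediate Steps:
$\frac{z{\left(42,-50 \right)}}{-3636} - \frac{2586}{-2005} = \frac{42 \frac{1}{-50}}{-3636} - \frac{2586}{-2005} = 42 \left(- \frac{1}{50}\right) \left(- \frac{1}{3636}\right) - - \frac{2586}{2005} = \left(- \frac{21}{25}\right) \left(- \frac{1}{3636}\right) + \frac{2586}{2005} = \frac{7}{30300} + \frac{2586}{2005} = \frac{15673967}{12150300}$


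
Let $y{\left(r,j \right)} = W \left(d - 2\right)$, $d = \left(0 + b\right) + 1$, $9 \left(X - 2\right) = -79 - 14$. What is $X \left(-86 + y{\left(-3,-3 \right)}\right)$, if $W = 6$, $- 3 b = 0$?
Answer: $\frac{2300}{3} \approx 766.67$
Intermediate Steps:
$b = 0$ ($b = \left(- \frac{1}{3}\right) 0 = 0$)
$X = - \frac{25}{3}$ ($X = 2 + \frac{-79 - 14}{9} = 2 + \frac{1}{9} \left(-93\right) = 2 - \frac{31}{3} = - \frac{25}{3} \approx -8.3333$)
$d = 1$ ($d = \left(0 + 0\right) + 1 = 0 + 1 = 1$)
$y{\left(r,j \right)} = -6$ ($y{\left(r,j \right)} = 6 \left(1 - 2\right) = 6 \left(-1\right) = -6$)
$X \left(-86 + y{\left(-3,-3 \right)}\right) = - \frac{25 \left(-86 - 6\right)}{3} = \left(- \frac{25}{3}\right) \left(-92\right) = \frac{2300}{3}$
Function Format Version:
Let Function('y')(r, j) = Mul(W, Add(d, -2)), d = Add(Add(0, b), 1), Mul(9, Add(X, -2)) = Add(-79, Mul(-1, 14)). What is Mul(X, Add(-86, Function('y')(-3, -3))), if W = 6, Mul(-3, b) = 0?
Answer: Rational(2300, 3) ≈ 766.67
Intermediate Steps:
b = 0 (b = Mul(Rational(-1, 3), 0) = 0)
X = Rational(-25, 3) (X = Add(2, Mul(Rational(1, 9), Add(-79, Mul(-1, 14)))) = Add(2, Mul(Rational(1, 9), Add(-79, -14))) = Add(2, Mul(Rational(1, 9), -93)) = Add(2, Rational(-31, 3)) = Rational(-25, 3) ≈ -8.3333)
d = 1 (d = Add(Add(0, 0), 1) = Add(0, 1) = 1)
Function('y')(r, j) = -6 (Function('y')(r, j) = Mul(6, Add(1, -2)) = Mul(6, -1) = -6)
Mul(X, Add(-86, Function('y')(-3, -3))) = Mul(Rational(-25, 3), Add(-86, -6)) = Mul(Rational(-25, 3), -92) = Rational(2300, 3)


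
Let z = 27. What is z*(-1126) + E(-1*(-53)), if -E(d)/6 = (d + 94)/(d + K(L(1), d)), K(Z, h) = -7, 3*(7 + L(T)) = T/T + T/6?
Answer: -699687/23 ≈ -30421.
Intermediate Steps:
L(T) = -20/3 + T/18 (L(T) = -7 + (T/T + T/6)/3 = -7 + (1 + T*(1/6))/3 = -7 + (1 + T/6)/3 = -7 + (1/3 + T/18) = -20/3 + T/18)
E(d) = -6*(94 + d)/(-7 + d) (E(d) = -6*(d + 94)/(d - 7) = -6*(94 + d)/(-7 + d))
z*(-1126) + E(-1*(-53)) = 27*(-1126) + 6*(-94 - (-1)*(-53))/(-7 - 1*(-53)) = -30402 + 6*(-94 - 1*53)/(-7 + 53) = -30402 + 6*(-94 - 53)/46 = -30402 + 6*(1/46)*(-147) = -30402 - 441/23 = -699687/23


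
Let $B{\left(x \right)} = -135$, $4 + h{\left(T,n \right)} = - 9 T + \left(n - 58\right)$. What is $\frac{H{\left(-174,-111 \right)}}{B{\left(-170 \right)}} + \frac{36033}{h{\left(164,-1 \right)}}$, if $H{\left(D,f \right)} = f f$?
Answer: $- \frac{294154}{2565} \approx -114.68$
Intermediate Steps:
$h{\left(T,n \right)} = -62 + n - 9 T$ ($h{\left(T,n \right)} = -4 - \left(58 - n + 9 T\right) = -62 + n - 9 T$)
$H{\left(D,f \right)} = f^{2}$
$\frac{H{\left(-174,-111 \right)}}{B{\left(-170 \right)}} + \frac{36033}{h{\left(164,-1 \right)}} = \frac{\left(-111\right)^{2}}{-135} + \frac{36033}{-62 - 1 - 1476} = 12321 \left(- \frac{1}{135}\right) + \frac{36033}{-62 - 1 - 1476} = - \frac{1369}{15} + \frac{36033}{-1539} = - \frac{1369}{15} + 36033 \left(- \frac{1}{1539}\right) = - \frac{1369}{15} - \frac{12011}{513} = - \frac{294154}{2565}$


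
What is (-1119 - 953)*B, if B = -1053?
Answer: 2181816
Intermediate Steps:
(-1119 - 953)*B = (-1119 - 953)*(-1053) = -2072*(-1053) = 2181816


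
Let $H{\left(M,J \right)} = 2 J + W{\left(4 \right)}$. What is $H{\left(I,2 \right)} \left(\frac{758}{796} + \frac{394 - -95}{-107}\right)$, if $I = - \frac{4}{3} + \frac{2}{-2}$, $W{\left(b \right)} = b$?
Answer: $- \frac{616276}{21293} \approx -28.943$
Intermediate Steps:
$I = - \frac{7}{3}$ ($I = \left(-4\right) \frac{1}{3} + 2 \left(- \frac{1}{2}\right) = - \frac{4}{3} - 1 = - \frac{7}{3} \approx -2.3333$)
$H{\left(M,J \right)} = 4 + 2 J$ ($H{\left(M,J \right)} = 2 J + 4 = 4 + 2 J$)
$H{\left(I,2 \right)} \left(\frac{758}{796} + \frac{394 - -95}{-107}\right) = \left(4 + 2 \cdot 2\right) \left(\frac{758}{796} + \frac{394 - -95}{-107}\right) = \left(4 + 4\right) \left(758 \cdot \frac{1}{796} + \left(394 + 95\right) \left(- \frac{1}{107}\right)\right) = 8 \left(\frac{379}{398} + 489 \left(- \frac{1}{107}\right)\right) = 8 \left(\frac{379}{398} - \frac{489}{107}\right) = 8 \left(- \frac{154069}{42586}\right) = - \frac{616276}{21293}$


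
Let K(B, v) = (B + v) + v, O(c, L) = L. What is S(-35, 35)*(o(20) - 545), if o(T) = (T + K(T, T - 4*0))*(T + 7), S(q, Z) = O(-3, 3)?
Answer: 4845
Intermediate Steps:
S(q, Z) = 3
K(B, v) = B + 2*v
o(T) = 4*T*(7 + T) (o(T) = (T + (T + 2*(T - 4*0)))*(T + 7) = (T + (T + 2*(T + 0)))*(7 + T) = (T + (T + 2*T))*(7 + T) = (T + 3*T)*(7 + T) = (4*T)*(7 + T) = 4*T*(7 + T))
S(-35, 35)*(o(20) - 545) = 3*(4*20*(7 + 20) - 545) = 3*(4*20*27 - 545) = 3*(2160 - 545) = 3*1615 = 4845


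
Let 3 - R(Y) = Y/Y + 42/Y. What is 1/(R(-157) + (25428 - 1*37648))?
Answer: -157/1918184 ≈ -8.1848e-5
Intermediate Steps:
R(Y) = 2 - 42/Y (R(Y) = 3 - (Y/Y + 42/Y) = 3 - (1 + 42/Y) = 3 + (-1 - 42/Y) = 2 - 42/Y)
1/(R(-157) + (25428 - 1*37648)) = 1/((2 - 42/(-157)) + (25428 - 1*37648)) = 1/((2 - 42*(-1/157)) + (25428 - 37648)) = 1/((2 + 42/157) - 12220) = 1/(356/157 - 12220) = 1/(-1918184/157) = -157/1918184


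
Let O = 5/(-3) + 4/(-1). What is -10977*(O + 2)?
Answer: 40249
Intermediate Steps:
O = -17/3 (O = 5*(-⅓) + 4*(-1) = -5/3 - 4 = -17/3 ≈ -5.6667)
-10977*(O + 2) = -10977*(-17/3 + 2) = -10977*(-11/3) = 40249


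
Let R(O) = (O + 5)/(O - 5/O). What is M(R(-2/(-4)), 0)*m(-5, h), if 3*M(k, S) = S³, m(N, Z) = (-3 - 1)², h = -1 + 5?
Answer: 0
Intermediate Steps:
h = 4
m(N, Z) = 16 (m(N, Z) = (-4)² = 16)
R(O) = (5 + O)/(O - 5/O)
M(k, S) = S³/3
M(R(-2/(-4)), 0)*m(-5, h) = ((⅓)*0³)*16 = ((⅓)*0)*16 = 0*16 = 0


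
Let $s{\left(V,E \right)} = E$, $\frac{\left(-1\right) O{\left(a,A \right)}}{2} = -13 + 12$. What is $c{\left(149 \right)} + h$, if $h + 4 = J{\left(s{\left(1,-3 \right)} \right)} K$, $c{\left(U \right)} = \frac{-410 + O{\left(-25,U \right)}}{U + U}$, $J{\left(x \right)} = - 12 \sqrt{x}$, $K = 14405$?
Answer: $- \frac{800}{149} - 172860 i \sqrt{3} \approx -5.3691 - 2.994 \cdot 10^{5} i$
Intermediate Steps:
$O{\left(a,A \right)} = 2$ ($O{\left(a,A \right)} = - 2 \left(-13 + 12\right) = \left(-2\right) \left(-1\right) = 2$)
$c{\left(U \right)} = - \frac{204}{U}$ ($c{\left(U \right)} = \frac{-410 + 2}{U + U} = - \frac{408}{2 U} = - 408 \frac{1}{2 U} = - \frac{204}{U}$)
$h = -4 - 172860 i \sqrt{3}$ ($h = -4 + - 12 \sqrt{-3} \cdot 14405 = -4 + - 12 i \sqrt{3} \cdot 14405 = -4 - 172860 i \sqrt{3} \approx -4.0 - 2.994 \cdot 10^{5} i$)
$c{\left(149 \right)} + h = - \frac{204}{149} - \left(4 + 172860 i \sqrt{3}\right) = - \frac{800}{149} - 172860 i \sqrt{3}$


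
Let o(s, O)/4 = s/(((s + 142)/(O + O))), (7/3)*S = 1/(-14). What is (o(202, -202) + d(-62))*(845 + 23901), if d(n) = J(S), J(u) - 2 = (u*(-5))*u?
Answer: -4838555771411/206486 ≈ -2.3433e+7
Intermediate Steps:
S = -3/98 (S = (3/7)/(-14) = (3/7)*(-1/14) = -3/98 ≈ -0.030612)
J(u) = 2 - 5*u² (J(u) = 2 + (u*(-5))*u = 2 + (-5*u)*u = 2 - 5*u²)
d(n) = 19163/9604 (d(n) = 2 - 5*(-3/98)² = 2 - 5*9/9604 = 2 - 45/9604 = 19163/9604)
o(s, O) = 8*O*s/(142 + s) (o(s, O) = 4*(s/(((s + 142)/(O + O)))) = 4*(s/(((142 + s)/((2*O))))) = 4*(s/(((142 + s)*(1/(2*O))))) = 4*(s/(((142 + s)/(2*O)))) = 4*(s*(2*O/(142 + s))) = 4*(2*O*s/(142 + s)) = 8*O*s/(142 + s))
(o(202, -202) + d(-62))*(845 + 23901) = (8*(-202)*202/(142 + 202) + 19163/9604)*(845 + 23901) = (8*(-202)*202/344 + 19163/9604)*24746 = (8*(-202)*202*(1/344) + 19163/9604)*24746 = (-40804/43 + 19163/9604)*24746 = -391057607/412972*24746 = -4838555771411/206486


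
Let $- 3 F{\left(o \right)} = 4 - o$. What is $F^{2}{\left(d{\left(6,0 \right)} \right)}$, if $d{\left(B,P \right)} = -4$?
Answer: $\frac{64}{9} \approx 7.1111$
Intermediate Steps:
$F{\left(o \right)} = - \frac{4}{3} + \frac{o}{3}$ ($F{\left(o \right)} = - \frac{4 - o}{3} = - \frac{4}{3} + \frac{o}{3}$)
$F^{2}{\left(d{\left(6,0 \right)} \right)} = \left(- \frac{4}{3} + \frac{1}{3} \left(-4\right)\right)^{2} = \left(- \frac{4}{3} - \frac{4}{3}\right)^{2} = \left(- \frac{8}{3}\right)^{2} = \frac{64}{9}$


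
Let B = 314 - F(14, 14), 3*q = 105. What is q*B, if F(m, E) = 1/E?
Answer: 21975/2 ≈ 10988.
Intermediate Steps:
q = 35 (q = (1/3)*105 = 35)
F(m, E) = 1/E
B = 4395/14 (B = 314 - 1/14 = 4395/14 ≈ 313.93)
q*B = 35*(4395/14) = 21975/2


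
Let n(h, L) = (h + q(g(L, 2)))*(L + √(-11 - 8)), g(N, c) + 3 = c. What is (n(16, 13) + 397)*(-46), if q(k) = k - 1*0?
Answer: -27232 - 690*I*√19 ≈ -27232.0 - 3007.6*I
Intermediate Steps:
g(N, c) = -3 + c
q(k) = k (q(k) = k + 0 = k)
n(h, L) = (-1 + h)*(L + I*√19) (n(h, L) = (h + (-3 + 2))*(L + √(-11 - 8)) = (h - 1)*(L + √(-19)) = (-1 + h)*(L + I*√19))
(n(16, 13) + 397)*(-46) = ((-1*13 + 13*16 - I*√19 + I*16*√19) + 397)*(-46) = ((-13 + 208 - I*√19 + 16*I*√19) + 397)*(-46) = ((195 + 15*I*√19) + 397)*(-46) = (592 + 15*I*√19)*(-46) = -27232 - 690*I*√19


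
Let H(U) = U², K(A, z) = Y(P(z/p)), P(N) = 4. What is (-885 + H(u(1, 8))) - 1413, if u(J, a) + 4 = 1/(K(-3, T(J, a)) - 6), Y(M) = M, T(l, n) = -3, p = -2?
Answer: -9111/4 ≈ -2277.8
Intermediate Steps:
K(A, z) = 4
u(J, a) = -9/2 (u(J, a) = -4 + 1/(4 - 6) = -4 + 1/(-2) = -4 - ½ = -9/2)
(-885 + H(u(1, 8))) - 1413 = (-885 + (-9/2)²) - 1413 = (-885 + 81/4) - 1413 = -3459/4 - 1413 = -9111/4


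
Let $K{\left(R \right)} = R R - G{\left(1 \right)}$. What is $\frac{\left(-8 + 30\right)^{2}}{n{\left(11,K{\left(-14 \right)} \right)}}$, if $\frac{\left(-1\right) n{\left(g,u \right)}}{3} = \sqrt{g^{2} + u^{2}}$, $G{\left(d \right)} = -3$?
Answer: $- \frac{242 \sqrt{39722}}{59583} \approx -0.80948$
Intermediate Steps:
$K{\left(R \right)} = 3 + R^{2}$ ($K{\left(R \right)} = R R - -3 = R^{2} + 3 = 3 + R^{2}$)
$n{\left(g,u \right)} = - 3 \sqrt{g^{2} + u^{2}}$
$\frac{\left(-8 + 30\right)^{2}}{n{\left(11,K{\left(-14 \right)} \right)}} = \frac{\left(-8 + 30\right)^{2}}{\left(-3\right) \sqrt{11^{2} + \left(3 + \left(-14\right)^{2}\right)^{2}}} = \frac{22^{2}}{\left(-3\right) \sqrt{121 + \left(3 + 196\right)^{2}}} = \frac{484}{\left(-3\right) \sqrt{121 + 199^{2}}} = \frac{484}{\left(-3\right) \sqrt{121 + 39601}} = \frac{484}{\left(-3\right) \sqrt{39722}} = 484 \left(- \frac{\sqrt{39722}}{119166}\right) = - \frac{242 \sqrt{39722}}{59583}$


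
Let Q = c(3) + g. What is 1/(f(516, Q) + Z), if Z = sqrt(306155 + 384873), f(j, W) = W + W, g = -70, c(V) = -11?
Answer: 81/332392 + sqrt(172757)/332392 ≈ 0.0014941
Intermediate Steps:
Q = -81 (Q = -11 - 70 = -81)
f(j, W) = 2*W
Z = 2*sqrt(172757) (Z = sqrt(691028) = 2*sqrt(172757) ≈ 831.28)
1/(f(516, Q) + Z) = 1/(2*(-81) + 2*sqrt(172757)) = 1/(-162 + 2*sqrt(172757))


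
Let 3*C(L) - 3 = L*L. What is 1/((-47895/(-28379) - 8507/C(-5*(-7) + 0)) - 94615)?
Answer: -34849412/3297942561779 ≈ -1.0567e-5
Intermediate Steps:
C(L) = 1 + L²/3 (C(L) = 1 + (L*L)/3 = 1 + L²/3)
1/((-47895/(-28379) - 8507/C(-5*(-7) + 0)) - 94615) = 1/((-47895/(-28379) - 8507/(1 + (-5*(-7) + 0)²/3)) - 94615) = 1/((-47895*(-1/28379) - 8507/(1 + (35 + 0)²/3)) - 94615) = 1/((47895/28379 - 8507/(1 + (⅓)*35²)) - 94615) = 1/((47895/28379 - 8507/(1 + (⅓)*1225)) - 94615) = 1/((47895/28379 - 8507/(1 + 1225/3)) - 94615) = 1/((47895/28379 - 8507/1228/3) - 94615) = 1/((47895/28379 - 8507*3/1228) - 94615) = 1/((47895/28379 - 25521/1228) - 94615) = 1/(-665445399/34849412 - 94615) = 1/(-3297942561779/34849412) = -34849412/3297942561779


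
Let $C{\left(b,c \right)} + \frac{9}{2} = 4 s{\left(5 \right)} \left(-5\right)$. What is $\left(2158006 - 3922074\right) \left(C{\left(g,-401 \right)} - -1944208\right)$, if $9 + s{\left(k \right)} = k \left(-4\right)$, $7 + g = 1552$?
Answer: $-3430730339278$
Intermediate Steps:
$g = 1545$ ($g = -7 + 1552 = 1545$)
$s{\left(k \right)} = -9 - 4 k$ ($s{\left(k \right)} = -9 + k \left(-4\right) = -9 - 4 k$)
$C{\left(b,c \right)} = \frac{1151}{2}$ ($C{\left(b,c \right)} = - \frac{9}{2} + 4 \left(-9 - 20\right) \left(-5\right) = - \frac{9}{2} + 4 \left(-29\right) \left(-5\right) = - \frac{9}{2} - -580 = - \frac{9}{2} + 580 = \frac{1151}{2}$)
$\left(2158006 - 3922074\right) \left(C{\left(g,-401 \right)} - -1944208\right) = \left(2158006 - 3922074\right) \left(\frac{1151}{2} - -1944208\right) = - 1764068 \left(\frac{1151}{2} + 1944208\right) = \left(-1764068\right) \frac{3889567}{2} = -3430730339278$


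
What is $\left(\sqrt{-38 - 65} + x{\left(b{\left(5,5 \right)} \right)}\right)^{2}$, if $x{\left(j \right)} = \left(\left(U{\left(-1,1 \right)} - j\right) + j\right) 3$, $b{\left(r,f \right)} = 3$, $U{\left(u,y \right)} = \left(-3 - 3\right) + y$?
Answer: $\left(-15 + i \sqrt{103}\right)^{2} \approx 122.0 - 304.47 i$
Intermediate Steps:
$U{\left(u,y \right)} = -6 + y$
$x{\left(j \right)} = -15$ ($x{\left(j \right)} = \left(\left(\left(-6 + 1\right) - j\right) + j\right) 3 = \left(\left(-5 - j\right) + j\right) 3 = \left(-5\right) 3 = -15$)
$\left(\sqrt{-38 - 65} + x{\left(b{\left(5,5 \right)} \right)}\right)^{2} = \left(\sqrt{-38 - 65} - 15\right)^{2} = \left(\sqrt{-103} - 15\right)^{2} = \left(i \sqrt{103} - 15\right)^{2} = \left(-15 + i \sqrt{103}\right)^{2}$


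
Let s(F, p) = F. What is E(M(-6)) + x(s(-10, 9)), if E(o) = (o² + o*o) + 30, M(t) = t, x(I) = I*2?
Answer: 82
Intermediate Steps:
x(I) = 2*I
E(o) = 30 + 2*o² (E(o) = (o² + o²) + 30 = 2*o² + 30 = 30 + 2*o²)
E(M(-6)) + x(s(-10, 9)) = (30 + 2*(-6)²) + 2*(-10) = (30 + 2*36) - 20 = (30 + 72) - 20 = 102 - 20 = 82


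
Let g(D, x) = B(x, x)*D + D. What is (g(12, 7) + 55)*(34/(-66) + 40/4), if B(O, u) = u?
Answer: 47263/33 ≈ 1432.2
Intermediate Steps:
g(D, x) = D + D*x (g(D, x) = x*D + D = D*x + D = D + D*x)
(g(12, 7) + 55)*(34/(-66) + 40/4) = (12*(1 + 7) + 55)*(34/(-66) + 40/4) = (12*8 + 55)*(34*(-1/66) + 40*(¼)) = (96 + 55)*(-17/33 + 10) = 151*(313/33) = 47263/33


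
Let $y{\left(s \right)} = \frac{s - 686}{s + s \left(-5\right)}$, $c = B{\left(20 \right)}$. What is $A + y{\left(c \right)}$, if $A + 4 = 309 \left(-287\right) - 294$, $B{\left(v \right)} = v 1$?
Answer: $- \frac{3558907}{40} \approx -88973.0$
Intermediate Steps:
$B{\left(v \right)} = v$
$A = -88981$ ($A = -4 + \left(309 \left(-287\right) - 294\right) = -4 - 88977 = -88981$)
$c = 20$
$y{\left(s \right)} = - \frac{-686 + s}{4 s}$ ($y{\left(s \right)} = \frac{-686 + s}{s - 5 s} = \frac{-686 + s}{\left(-4\right) s} = \left(-686 + s\right) \left(- \frac{1}{4 s}\right) = - \frac{-686 + s}{4 s}$)
$A + y{\left(c \right)} = -88981 + \frac{686 - 20}{4 \cdot 20} = -88981 + \frac{1}{4} \cdot \frac{1}{20} \left(686 - 20\right) = -88981 + \frac{1}{4} \cdot \frac{1}{20} \cdot 666 = -88981 + \frac{333}{40} = - \frac{3558907}{40}$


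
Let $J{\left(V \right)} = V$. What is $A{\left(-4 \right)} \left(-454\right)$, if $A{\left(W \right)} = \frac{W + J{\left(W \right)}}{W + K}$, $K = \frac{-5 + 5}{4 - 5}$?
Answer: $-908$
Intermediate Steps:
$K = 0$ ($K = \frac{0}{-1} = 0 \left(-1\right) = 0$)
$A{\left(W \right)} = 2$ ($A{\left(W \right)} = \frac{W + W}{W + 0} = \frac{2 W}{W} = 2$)
$A{\left(-4 \right)} \left(-454\right) = 2 \left(-454\right) = -908$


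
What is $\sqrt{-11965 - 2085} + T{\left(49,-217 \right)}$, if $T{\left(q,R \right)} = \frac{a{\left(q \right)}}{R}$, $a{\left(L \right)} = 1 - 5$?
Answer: $\frac{4}{217} + 5 i \sqrt{562} \approx 0.018433 + 118.53 i$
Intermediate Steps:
$a{\left(L \right)} = -4$
$T{\left(q,R \right)} = - \frac{4}{R}$
$\sqrt{-11965 - 2085} + T{\left(49,-217 \right)} = \sqrt{-11965 - 2085} - \frac{4}{-217} = \sqrt{-14050} - - \frac{4}{217} = 5 i \sqrt{562} + \frac{4}{217} = \frac{4}{217} + 5 i \sqrt{562}$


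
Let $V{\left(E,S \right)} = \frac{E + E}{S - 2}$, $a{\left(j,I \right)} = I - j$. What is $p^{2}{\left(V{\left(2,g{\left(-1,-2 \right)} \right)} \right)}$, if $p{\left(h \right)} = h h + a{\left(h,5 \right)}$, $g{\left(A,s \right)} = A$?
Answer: $\frac{5329}{81} \approx 65.79$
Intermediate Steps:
$V{\left(E,S \right)} = \frac{2 E}{-2 + S}$
$p{\left(h \right)} = 5 + h^{2} - h$ ($p{\left(h \right)} = h h - \left(-5 + h\right) = h^{2} - \left(-5 + h\right) = 5 + h^{2} - h$)
$p^{2}{\left(V{\left(2,g{\left(-1,-2 \right)} \right)} \right)} = \left(5 + \left(2 \cdot 2 \frac{1}{-2 - 1}\right)^{2} - 2 \cdot 2 \frac{1}{-2 - 1}\right)^{2} = \left(5 + \left(2 \cdot 2 \frac{1}{-3}\right)^{2} - 2 \cdot 2 \frac{1}{-3}\right)^{2} = \left(5 + \left(2 \cdot 2 \left(- \frac{1}{3}\right)\right)^{2} - 2 \cdot 2 \left(- \frac{1}{3}\right)\right)^{2} = \left(5 + \left(- \frac{4}{3}\right)^{2} - - \frac{4}{3}\right)^{2} = \left(5 + \frac{16}{9} + \frac{4}{3}\right)^{2} = \left(\frac{73}{9}\right)^{2} = \frac{5329}{81}$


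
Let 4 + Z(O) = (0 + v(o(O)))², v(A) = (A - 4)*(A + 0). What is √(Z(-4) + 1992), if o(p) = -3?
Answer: √2429 ≈ 49.285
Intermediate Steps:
v(A) = A*(-4 + A) (v(A) = (-4 + A)*A = A*(-4 + A))
Z(O) = 437 (Z(O) = -4 + (0 - 3*(-4 - 3))² = -4 + (0 - 3*(-7))² = -4 + (0 + 21)² = -4 + 21² = -4 + 441 = 437)
√(Z(-4) + 1992) = √(437 + 1992) = √2429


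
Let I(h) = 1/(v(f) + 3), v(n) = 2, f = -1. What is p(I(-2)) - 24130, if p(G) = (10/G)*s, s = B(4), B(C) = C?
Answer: -23930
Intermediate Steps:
s = 4
I(h) = ⅕ (I(h) = 1/(2 + 3) = 1/5 = ⅕)
p(G) = 40/G (p(G) = (10/G)*4 = 40/G)
p(I(-2)) - 24130 = 40/(⅕) - 24130 = 40*5 - 24130 = 200 - 24130 = -23930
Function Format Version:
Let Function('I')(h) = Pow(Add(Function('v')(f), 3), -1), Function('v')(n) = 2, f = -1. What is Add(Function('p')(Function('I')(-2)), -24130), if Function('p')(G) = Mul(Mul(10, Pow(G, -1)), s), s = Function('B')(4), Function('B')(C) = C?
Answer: -23930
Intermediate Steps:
s = 4
Function('I')(h) = Rational(1, 5) (Function('I')(h) = Pow(Add(2, 3), -1) = Pow(5, -1) = Rational(1, 5))
Function('p')(G) = Mul(40, Pow(G, -1)) (Function('p')(G) = Mul(Mul(10, Pow(G, -1)), 4) = Mul(40, Pow(G, -1)))
Add(Function('p')(Function('I')(-2)), -24130) = Add(Mul(40, Pow(Rational(1, 5), -1)), -24130) = Add(Mul(40, 5), -24130) = Add(200, -24130) = -23930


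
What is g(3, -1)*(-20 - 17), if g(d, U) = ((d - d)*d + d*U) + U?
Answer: 148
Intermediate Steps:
g(d, U) = U + U*d (g(d, U) = (0*d + U*d) + U = (0 + U*d) + U = U*d + U = U + U*d)
g(3, -1)*(-20 - 17) = (-(1 + 3))*(-20 - 17) = -1*4*(-37) = -4*(-37) = 148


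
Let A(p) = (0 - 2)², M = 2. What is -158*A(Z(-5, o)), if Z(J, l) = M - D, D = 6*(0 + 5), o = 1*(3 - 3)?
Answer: -632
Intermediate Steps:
o = 0 (o = 1*0 = 0)
D = 30 (D = 6*5 = 30)
Z(J, l) = -28 (Z(J, l) = 2 - 1*30 = 2 - 30 = -28)
A(p) = 4 (A(p) = (-2)² = 4)
-158*A(Z(-5, o)) = -158*4 = -632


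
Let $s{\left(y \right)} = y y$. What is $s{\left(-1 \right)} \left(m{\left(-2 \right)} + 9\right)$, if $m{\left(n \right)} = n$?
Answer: $7$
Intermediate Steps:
$s{\left(y \right)} = y^{2}$
$s{\left(-1 \right)} \left(m{\left(-2 \right)} + 9\right) = \left(-1\right)^{2} \left(-2 + 9\right) = 1 \cdot 7 = 7$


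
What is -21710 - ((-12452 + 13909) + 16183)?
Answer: -39350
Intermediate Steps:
-21710 - ((-12452 + 13909) + 16183) = -21710 - (1457 + 16183) = -21710 - 1*17640 = -21710 - 17640 = -39350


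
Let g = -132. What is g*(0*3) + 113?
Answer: 113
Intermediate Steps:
g*(0*3) + 113 = -0*3 + 113 = -132*0 + 113 = 0 + 113 = 113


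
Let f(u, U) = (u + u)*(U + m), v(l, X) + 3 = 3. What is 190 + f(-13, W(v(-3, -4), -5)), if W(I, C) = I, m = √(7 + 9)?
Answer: 86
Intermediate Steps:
m = 4 (m = √16 = 4)
v(l, X) = 0 (v(l, X) = -3 + 3 = 0)
f(u, U) = 2*u*(4 + U) (f(u, U) = (u + u)*(U + 4) = (2*u)*(4 + U) = 2*u*(4 + U))
190 + f(-13, W(v(-3, -4), -5)) = 190 + 2*(-13)*(4 + 0) = 190 + 2*(-13)*4 = 190 - 104 = 86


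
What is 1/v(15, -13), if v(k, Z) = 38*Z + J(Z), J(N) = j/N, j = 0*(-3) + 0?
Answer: -1/494 ≈ -0.0020243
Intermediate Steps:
j = 0 (j = 0 + 0 = 0)
J(N) = 0 (J(N) = 0/N = 0)
v(k, Z) = 38*Z (v(k, Z) = 38*Z + 0 = 38*Z)
1/v(15, -13) = 1/(38*(-13)) = 1/(-494) = -1/494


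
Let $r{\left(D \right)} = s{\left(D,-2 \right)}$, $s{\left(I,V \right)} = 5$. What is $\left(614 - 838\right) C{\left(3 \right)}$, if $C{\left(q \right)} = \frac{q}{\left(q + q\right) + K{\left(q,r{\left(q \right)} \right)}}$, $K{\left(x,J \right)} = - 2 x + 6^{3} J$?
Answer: $- \frac{28}{45} \approx -0.62222$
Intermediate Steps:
$r{\left(D \right)} = 5$
$K{\left(x,J \right)} = - 2 x + 216 J$
$C{\left(q \right)} = \frac{q}{1080}$ ($C{\left(q \right)} = \frac{q}{\left(q + q\right) - \left(-1080 + 2 q\right)} = \frac{q}{2 q - \left(-1080 + 2 q\right)} = \frac{q}{1080}$)
$\left(614 - 838\right) C{\left(3 \right)} = \left(614 - 838\right) \frac{1}{1080} \cdot 3 = \left(614 - 838\right) \frac{1}{360} = \left(-224\right) \frac{1}{360} = - \frac{28}{45}$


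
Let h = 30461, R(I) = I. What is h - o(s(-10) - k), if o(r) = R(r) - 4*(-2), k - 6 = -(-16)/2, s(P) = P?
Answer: 30477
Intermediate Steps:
k = 14 (k = 6 - (-16)/2 = 6 - 8*(-1) = 6 + 8 = 14)
o(r) = 8 + r (o(r) = r - 4*(-2) = r + 8 = 8 + r)
h - o(s(-10) - k) = 30461 - (8 + (-10 - 1*14)) = 30461 - (8 + (-10 - 14)) = 30461 - (8 - 24) = 30461 - 1*(-16) = 30461 + 16 = 30477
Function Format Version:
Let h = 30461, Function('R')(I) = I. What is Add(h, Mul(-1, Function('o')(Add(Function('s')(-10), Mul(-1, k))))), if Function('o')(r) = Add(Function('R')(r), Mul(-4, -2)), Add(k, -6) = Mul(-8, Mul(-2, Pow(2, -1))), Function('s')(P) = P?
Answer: 30477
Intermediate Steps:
k = 14 (k = Add(6, Mul(-8, Mul(-2, Pow(2, -1)))) = Add(6, Mul(-8, Mul(-2, Rational(1, 2)))) = Add(6, Mul(-8, -1)) = Add(6, 8) = 14)
Function('o')(r) = Add(8, r) (Function('o')(r) = Add(r, Mul(-4, -2)) = Add(r, 8) = Add(8, r))
Add(h, Mul(-1, Function('o')(Add(Function('s')(-10), Mul(-1, k))))) = Add(30461, Mul(-1, Add(8, Add(-10, Mul(-1, 14))))) = Add(30461, Mul(-1, Add(8, Add(-10, -14)))) = Add(30461, Mul(-1, Add(8, -24))) = Add(30461, Mul(-1, -16)) = Add(30461, 16) = 30477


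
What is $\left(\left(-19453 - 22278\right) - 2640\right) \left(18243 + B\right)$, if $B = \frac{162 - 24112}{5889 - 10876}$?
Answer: $- \frac{4037840468461}{4987} \approx -8.0967 \cdot 10^{8}$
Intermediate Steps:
$B = \frac{23950}{4987}$ ($B = - \frac{23950}{-4987} = \left(-23950\right) \left(- \frac{1}{4987}\right) = \frac{23950}{4987} \approx 4.8025$)
$\left(\left(-19453 - 22278\right) - 2640\right) \left(18243 + B\right) = \left(\left(-19453 - 22278\right) - 2640\right) \left(18243 + \frac{23950}{4987}\right) = \left(\left(-19453 - 22278\right) - 2640\right) \frac{91001791}{4987} = \left(-41731 - 2640\right) \frac{91001791}{4987} = \left(-44371\right) \frac{91001791}{4987} = - \frac{4037840468461}{4987}$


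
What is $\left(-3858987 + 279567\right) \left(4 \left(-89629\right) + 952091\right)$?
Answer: $-2124654226500$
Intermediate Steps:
$\left(-3858987 + 279567\right) \left(4 \left(-89629\right) + 952091\right) = - 3579420 \left(-358516 + 952091\right) = \left(-3579420\right) 593575 = -2124654226500$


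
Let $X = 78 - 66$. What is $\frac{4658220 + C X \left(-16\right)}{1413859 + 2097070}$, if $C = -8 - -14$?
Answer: $\frac{4657068}{3510929} \approx 1.3264$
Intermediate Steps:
$C = 6$ ($C = -8 + 14 = 6$)
$X = 12$
$\frac{4658220 + C X \left(-16\right)}{1413859 + 2097070} = \frac{4658220 + 6 \cdot 12 \left(-16\right)}{1413859 + 2097070} = \frac{4658220 + 72 \left(-16\right)}{3510929} = \left(4658220 - 1152\right) \frac{1}{3510929} = 4657068 \cdot \frac{1}{3510929} = \frac{4657068}{3510929}$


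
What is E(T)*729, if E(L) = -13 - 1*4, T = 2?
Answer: -12393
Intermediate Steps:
E(L) = -17 (E(L) = -13 - 4 = -17)
E(T)*729 = -17*729 = -12393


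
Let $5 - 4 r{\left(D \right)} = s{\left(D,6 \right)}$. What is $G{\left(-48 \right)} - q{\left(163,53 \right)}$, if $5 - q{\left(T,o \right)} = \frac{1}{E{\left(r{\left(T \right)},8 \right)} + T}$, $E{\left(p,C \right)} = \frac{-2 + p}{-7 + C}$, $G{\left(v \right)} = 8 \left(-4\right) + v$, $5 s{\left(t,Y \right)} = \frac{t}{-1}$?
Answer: $- \frac{72415}{852} \approx -84.994$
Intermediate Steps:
$s{\left(t,Y \right)} = - \frac{t}{5}$ ($s{\left(t,Y \right)} = \frac{t \frac{1}{-1}}{5} = \frac{t \left(-1\right)}{5} = \frac{\left(-1\right) t}{5} = - \frac{t}{5}$)
$r{\left(D \right)} = \frac{5}{4} + \frac{D}{20}$ ($r{\left(D \right)} = \frac{5}{4} - \frac{\left(- \frac{1}{5}\right) D}{4} = \frac{5}{4} + \frac{D}{20}$)
$G{\left(v \right)} = -32 + v$
$E{\left(p,C \right)} = \frac{-2 + p}{-7 + C}$
$q{\left(T,o \right)} = 5 - \frac{1}{- \frac{3}{4} + \frac{21 T}{20}}$ ($q{\left(T,o \right)} = 5 - \frac{1}{\frac{-2 + \left(\frac{5}{4} + \frac{T}{20}\right)}{-7 + 8} + T} = 5 - \frac{1}{\frac{- \frac{3}{4} + \frac{T}{20}}{1} + T} = 5 - \frac{1}{1 \left(- \frac{3}{4} + \frac{T}{20}\right) + T} = 5 - \frac{1}{\left(- \frac{3}{4} + \frac{T}{20}\right) + T} = 5 - \frac{1}{- \frac{3}{4} + \frac{21 T}{20}}$)
$G{\left(-48 \right)} - q{\left(163,53 \right)} = \left(-32 - 48\right) - \frac{5 \left(-19 + 21 \cdot 163\right)}{3 \left(-5 + 7 \cdot 163\right)} = -80 - \frac{5 \left(-19 + 3423\right)}{3 \left(-5 + 1141\right)} = -80 - \frac{5}{3} \cdot \frac{1}{1136} \cdot 3404 = -80 - \frac{4255}{852} = - \frac{72415}{852}$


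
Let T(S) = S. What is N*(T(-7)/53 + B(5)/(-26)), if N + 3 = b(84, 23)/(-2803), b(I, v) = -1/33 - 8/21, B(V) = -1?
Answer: 41761256/148707559 ≈ 0.28083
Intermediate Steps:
b(I, v) = -95/231 (b(I, v) = -1*1/33 - 8*1/21 = -1/33 - 8/21 = -95/231)
N = -1942384/647493 (N = -3 - 95/231/(-2803) = -3 - 95/231*(-1/2803) = -3 + 95/647493 = -1942384/647493 ≈ -2.9999)
N*(T(-7)/53 + B(5)/(-26)) = -1942384*(-7/53 - 1/(-26))/647493 = -1942384*(-7*1/53 - 1*(-1/26))/647493 = -1942384*(-7/53 + 1/26)/647493 = -1942384/647493*(-129/1378) = 41761256/148707559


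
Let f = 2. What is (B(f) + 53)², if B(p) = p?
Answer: 3025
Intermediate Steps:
(B(f) + 53)² = (2 + 53)² = 55² = 3025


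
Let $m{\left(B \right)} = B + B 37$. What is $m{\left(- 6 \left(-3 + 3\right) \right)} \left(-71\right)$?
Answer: $0$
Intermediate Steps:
$m{\left(B \right)} = 38 B$ ($m{\left(B \right)} = B + 37 B = 38 B$)
$m{\left(- 6 \left(-3 + 3\right) \right)} \left(-71\right) = 38 \left(- 6 \left(-3 + 3\right)\right) \left(-71\right) = 38 \left(\left(-6\right) 0\right) \left(-71\right) = 38 \cdot 0 \left(-71\right) = 0 \left(-71\right) = 0$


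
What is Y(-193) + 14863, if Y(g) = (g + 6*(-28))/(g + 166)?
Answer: 401662/27 ≈ 14876.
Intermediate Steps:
Y(g) = (-168 + g)/(166 + g) (Y(g) = (g - 168)/(166 + g) = (-168 + g)/(166 + g))
Y(-193) + 14863 = (-168 - 193)/(166 - 193) + 14863 = -361/(-27) + 14863 = -1/27*(-361) + 14863 = 361/27 + 14863 = 401662/27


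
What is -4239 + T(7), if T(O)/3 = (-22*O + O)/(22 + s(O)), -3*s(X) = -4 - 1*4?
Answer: -315009/74 ≈ -4256.9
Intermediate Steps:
s(X) = 8/3 (s(X) = -(-4 - 1*4)/3 = -(-4 - 4)/3 = -1/3*(-8) = 8/3)
T(O) = -189*O/74 (T(O) = 3*((-22*O + O)/(22 + 8/3)) = 3*((-21*O)/(74/3)) = 3*(-21*O*(3/74)) = 3*(-63*O/74) = -189*O/74)
-4239 + T(7) = -4239 - 189/74*7 = -4239 - 1323/74 = -315009/74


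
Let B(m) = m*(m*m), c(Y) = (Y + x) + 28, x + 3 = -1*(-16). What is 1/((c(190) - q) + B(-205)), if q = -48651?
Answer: -1/8566243 ≈ -1.1674e-7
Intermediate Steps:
x = 13 (x = -3 - 1*(-16) = -3 + 16 = 13)
c(Y) = 41 + Y (c(Y) = (Y + 13) + 28 = (13 + Y) + 28 = 41 + Y)
B(m) = m³ (B(m) = m*m² = m³)
1/((c(190) - q) + B(-205)) = 1/(((41 + 190) - 1*(-48651)) + (-205)³) = 1/((231 + 48651) - 8615125) = 1/(48882 - 8615125) = 1/(-8566243) = -1/8566243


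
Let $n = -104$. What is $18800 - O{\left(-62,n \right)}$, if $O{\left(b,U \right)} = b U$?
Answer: $12352$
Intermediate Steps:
$O{\left(b,U \right)} = U b$
$18800 - O{\left(-62,n \right)} = 18800 - \left(-104\right) \left(-62\right) = 18800 - 6448 = 12352$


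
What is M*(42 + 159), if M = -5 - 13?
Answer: -3618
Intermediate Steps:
M = -18
M*(42 + 159) = -18*(42 + 159) = -18*201 = -3618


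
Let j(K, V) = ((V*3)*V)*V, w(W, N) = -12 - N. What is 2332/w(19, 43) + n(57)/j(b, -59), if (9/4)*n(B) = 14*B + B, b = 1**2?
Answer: -130622944/3080685 ≈ -42.401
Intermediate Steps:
b = 1
j(K, V) = 3*V**3 (j(K, V) = ((3*V)*V)*V = (3*V**2)*V = 3*V**3)
n(B) = 20*B/3 (n(B) = 4*(14*B + B)/9 = 4*(15*B)/9 = 20*B/3)
2332/w(19, 43) + n(57)/j(b, -59) = 2332/(-12 - 1*43) + ((20/3)*57)/((3*(-59)**3)) = 2332/(-12 - 43) + 380/((3*(-205379))) = 2332/(-55) + 380/(-616137) = 2332*(-1/55) + 380*(-1/616137) = -212/5 - 380/616137 = -130622944/3080685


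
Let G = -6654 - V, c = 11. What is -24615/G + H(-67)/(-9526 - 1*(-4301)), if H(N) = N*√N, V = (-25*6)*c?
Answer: 2735/556 + 67*I*√67/5225 ≈ 4.9191 + 0.10496*I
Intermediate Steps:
V = -1650 (V = -25*6*11 = -150*11 = -1650)
G = -5004 (G = -6654 - 1*(-1650) = -6654 + 1650 = -5004)
H(N) = N^(3/2)
-24615/G + H(-67)/(-9526 - 1*(-4301)) = -24615/(-5004) + (-67)^(3/2)/(-9526 - 1*(-4301)) = -24615*(-1/5004) + (-67*I*√67)/(-9526 + 4301) = 2735/556 - 67*I*√67/(-5225) = 2735/556 - 67*I*√67*(-1/5225) = 2735/556 + 67*I*√67/5225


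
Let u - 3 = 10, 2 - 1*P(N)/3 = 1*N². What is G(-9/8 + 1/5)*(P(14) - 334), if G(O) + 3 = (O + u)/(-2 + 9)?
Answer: 11679/10 ≈ 1167.9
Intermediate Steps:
P(N) = 6 - 3*N²
u = 13 (u = 3 + 10 = 13)
G(O) = -8/7 + O/7 (G(O) = -3 + (O + 13)/(-2 + 9) = -3 + (13 + O)/7 = -3 + (13 + O)*(⅐) = -3 + (13/7 + O/7) = -8/7 + O/7)
G(-9/8 + 1/5)*(P(14) - 334) = (-8/7 + (-9/8 + 1/5)/7)*((6 - 3*14²) - 334) = (-8/7 + (-9*⅛ + 1*(⅕))/7)*((6 - 3*196) - 334) = (-8/7 + (-9/8 + ⅕)/7)*((6 - 588) - 334) = (-8/7 + (⅐)*(-37/40))*(-582 - 334) = (-8/7 - 37/280)*(-916) = -51/40*(-916) = 11679/10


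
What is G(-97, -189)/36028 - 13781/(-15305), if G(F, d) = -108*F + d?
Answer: 653944403/551408540 ≈ 1.1860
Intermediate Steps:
G(F, d) = d - 108*F
G(-97, -189)/36028 - 13781/(-15305) = (-189 - 108*(-97))/36028 - 13781/(-15305) = (-189 + 10476)*(1/36028) - 13781*(-1/15305) = 10287*(1/36028) + 13781/15305 = 10287/36028 + 13781/15305 = 653944403/551408540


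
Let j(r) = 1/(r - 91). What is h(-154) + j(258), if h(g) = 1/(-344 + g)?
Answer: 331/83166 ≈ 0.0039800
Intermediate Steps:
j(r) = 1/(-91 + r)
h(-154) + j(258) = 1/(-344 - 154) + 1/(-91 + 258) = 1/(-498) + 1/167 = -1/498 + 1/167 = 331/83166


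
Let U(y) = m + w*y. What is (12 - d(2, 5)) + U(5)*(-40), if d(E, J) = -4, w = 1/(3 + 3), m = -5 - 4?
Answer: 1028/3 ≈ 342.67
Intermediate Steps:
m = -9
w = ⅙ (w = 1/6 = ⅙ ≈ 0.16667)
U(y) = -9 + y/6
(12 - d(2, 5)) + U(5)*(-40) = (12 - 1*(-4)) + (-9 + (⅙)*5)*(-40) = (12 + 4) + (-9 + ⅚)*(-40) = 16 - 49/6*(-40) = 16 + 980/3 = 1028/3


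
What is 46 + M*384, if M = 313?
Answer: 120238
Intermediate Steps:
46 + M*384 = 46 + 313*384 = 46 + 120192 = 120238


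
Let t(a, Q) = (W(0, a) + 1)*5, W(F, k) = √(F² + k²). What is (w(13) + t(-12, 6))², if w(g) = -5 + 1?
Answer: 3721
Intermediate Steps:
w(g) = -4
t(a, Q) = 5 + 5*√(a²) (t(a, Q) = (√(0² + a²) + 1)*5 = (√(0 + a²) + 1)*5 = (√(a²) + 1)*5 = (1 + √(a²))*5 = 5 + 5*√(a²))
(w(13) + t(-12, 6))² = (-4 + (5 + 5*√((-12)²)))² = (-4 + (5 + 5*√144))² = (-4 + (5 + 5*12))² = (-4 + (5 + 60))² = (-4 + 65)² = 61² = 3721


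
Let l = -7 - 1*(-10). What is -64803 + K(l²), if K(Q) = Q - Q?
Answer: -64803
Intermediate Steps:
l = 3 (l = -7 + 10 = 3)
K(Q) = 0
-64803 + K(l²) = -64803 + 0 = -64803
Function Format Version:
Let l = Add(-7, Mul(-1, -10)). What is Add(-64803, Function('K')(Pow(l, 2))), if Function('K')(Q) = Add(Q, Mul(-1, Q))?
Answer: -64803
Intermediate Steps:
l = 3 (l = Add(-7, 10) = 3)
Function('K')(Q) = 0
Add(-64803, Function('K')(Pow(l, 2))) = Add(-64803, 0) = -64803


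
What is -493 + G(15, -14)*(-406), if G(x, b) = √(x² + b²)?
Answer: -493 - 406*√421 ≈ -8823.4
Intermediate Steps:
G(x, b) = √(b² + x²)
-493 + G(15, -14)*(-406) = -493 + √((-14)² + 15²)*(-406) = -493 + √(196 + 225)*(-406) = -493 + √421*(-406) = -493 - 406*√421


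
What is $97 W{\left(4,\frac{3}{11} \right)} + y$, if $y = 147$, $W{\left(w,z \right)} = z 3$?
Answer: $\frac{2490}{11} \approx 226.36$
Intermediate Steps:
$W{\left(w,z \right)} = 3 z$
$97 W{\left(4,\frac{3}{11} \right)} + y = 97 \cdot 3 \cdot \frac{3}{11} + 147 = 97 \cdot \frac{9}{11} + 147 = \frac{873}{11} + 147 = \frac{2490}{11}$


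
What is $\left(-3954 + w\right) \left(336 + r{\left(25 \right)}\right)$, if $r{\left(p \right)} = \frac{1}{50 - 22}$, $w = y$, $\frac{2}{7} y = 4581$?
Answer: $\frac{227312031}{56} \approx 4.0591 \cdot 10^{6}$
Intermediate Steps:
$y = \frac{32067}{2}$ ($y = \frac{7}{2} \cdot 4581 = \frac{32067}{2} \approx 16034.0$)
$w = \frac{32067}{2} \approx 16034.0$
$r{\left(p \right)} = \frac{1}{28}$
$\left(-3954 + w\right) \left(336 + r{\left(25 \right)}\right) = \left(-3954 + \frac{32067}{2}\right) \left(336 + \frac{1}{28}\right) = \frac{24159}{2} \cdot \frac{9409}{28} = \frac{227312031}{56}$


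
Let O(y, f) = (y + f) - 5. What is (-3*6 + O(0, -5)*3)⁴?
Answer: 5308416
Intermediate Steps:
O(y, f) = -5 + f + y (O(y, f) = (f + y) - 5 = -5 + f + y)
(-3*6 + O(0, -5)*3)⁴ = (-3*6 + (-5 - 5 + 0)*3)⁴ = (-18 - 10*3)⁴ = (-18 - 30)⁴ = (-48)⁴ = 5308416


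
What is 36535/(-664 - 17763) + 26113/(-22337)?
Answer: -1297266546/411603899 ≈ -3.1517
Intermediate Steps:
36535/(-664 - 17763) + 26113/(-22337) = 36535/(-18427) + 26113*(-1/22337) = 36535*(-1/18427) - 26113/22337 = -36535/18427 - 26113/22337 = -1297266546/411603899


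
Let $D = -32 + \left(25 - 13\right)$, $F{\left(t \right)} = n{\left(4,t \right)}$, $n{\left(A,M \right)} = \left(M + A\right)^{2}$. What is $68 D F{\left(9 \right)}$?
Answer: $-229840$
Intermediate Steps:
$n{\left(A,M \right)} = \left(A + M\right)^{2}$
$F{\left(t \right)} = \left(4 + t\right)^{2}$
$D = -20$ ($D = -32 + \left(25 - 13\right) = -32 + 12 = -20$)
$68 D F{\left(9 \right)} = 68 \left(-20\right) \left(4 + 9\right)^{2} = - 1360 \cdot 13^{2} = \left(-1360\right) 169 = -229840$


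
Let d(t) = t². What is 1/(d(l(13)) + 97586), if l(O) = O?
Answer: 1/97755 ≈ 1.0230e-5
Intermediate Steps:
1/(d(l(13)) + 97586) = 1/(13² + 97586) = 1/(169 + 97586) = 1/97755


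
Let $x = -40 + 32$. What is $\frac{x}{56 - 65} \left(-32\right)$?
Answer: $- \frac{256}{9} \approx -28.444$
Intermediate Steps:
$x = -8$
$\frac{x}{56 - 65} \left(-32\right) = \frac{1}{56 - 65} \left(-8\right) \left(-32\right) = \frac{1}{-9} \left(-8\right) \left(-32\right) = \left(- \frac{1}{9}\right) \left(-8\right) \left(-32\right) = \frac{8}{9} \left(-32\right) = - \frac{256}{9}$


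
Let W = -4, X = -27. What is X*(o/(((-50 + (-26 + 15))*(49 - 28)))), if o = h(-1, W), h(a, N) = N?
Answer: -36/427 ≈ -0.084309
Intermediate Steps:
o = -4
X*(o/(((-50 + (-26 + 15))*(49 - 28)))) = -(-108)/((-50 + (-26 + 15))*(49 - 28)) = -(-108)/((-50 - 11)*21) = -(-108)/((-61*21)) = -(-108)/(-1281) = -(-108)*(-1)/1281 = -27*4/1281 = -36/427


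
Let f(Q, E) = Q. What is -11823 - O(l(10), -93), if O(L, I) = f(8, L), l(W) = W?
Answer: -11831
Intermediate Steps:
O(L, I) = 8
-11823 - O(l(10), -93) = -11823 - 1*8 = -11823 - 8 = -11831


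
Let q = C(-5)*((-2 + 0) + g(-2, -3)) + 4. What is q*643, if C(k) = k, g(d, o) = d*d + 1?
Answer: -7073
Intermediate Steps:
g(d, o) = 1 + d² (g(d, o) = d² + 1 = 1 + d²)
q = -11 (q = -5*((-2 + 0) + (1 + (-2)²)) + 4 = -5*(-2 + (1 + 4)) + 4 = -5*(-2 + 5) + 4 = -5*3 + 4 = -15 + 4 = -11)
q*643 = -11*643 = -7073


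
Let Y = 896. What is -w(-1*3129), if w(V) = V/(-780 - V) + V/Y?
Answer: 483505/100224 ≈ 4.8242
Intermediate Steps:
w(V) = V/896 + V/(-780 - V) (w(V) = V/(-780 - V) + V/896 = V/896 + V/(-780 - V))
-w(-1*3129) = -(-1*3129)*(-116 - 1*3129)/(896*(780 - 1*3129)) = -(-3129)*(-116 - 3129)/(896*(780 - 3129)) = -(-3129)*(-3245)/(896*(-2349)) = -(-3129)*(-1)*(-3245)/(896*2349) = -1*(-483505/100224) = 483505/100224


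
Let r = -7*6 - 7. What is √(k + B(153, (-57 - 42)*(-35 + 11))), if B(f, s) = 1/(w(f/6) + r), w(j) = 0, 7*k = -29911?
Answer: I*√209378/7 ≈ 65.368*I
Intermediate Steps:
k = -4273 (k = (⅐)*(-29911) = -4273)
r = -49 (r = -42 - 7 = -49)
B(f, s) = -1/49 (B(f, s) = 1/(0 - 49) = 1/(-49) = -1/49)
√(k + B(153, (-57 - 42)*(-35 + 11))) = √(-4273 - 1/49) = √(-209378/49) = I*√209378/7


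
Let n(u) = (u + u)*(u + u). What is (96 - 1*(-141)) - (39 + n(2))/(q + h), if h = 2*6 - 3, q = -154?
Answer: 6884/29 ≈ 237.38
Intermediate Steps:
n(u) = 4*u**2 (n(u) = (2*u)*(2*u) = 4*u**2)
h = 9 (h = 12 - 3 = 9)
(96 - 1*(-141)) - (39 + n(2))/(q + h) = (96 - 1*(-141)) - (39 + 4*2**2)/(-154 + 9) = (96 + 141) - (39 + 4*4)/(-145) = 237 - (39 + 16)*(-1)/145 = 237 - 55*(-1)/145 = 237 - 1*(-11/29) = 237 + 11/29 = 6884/29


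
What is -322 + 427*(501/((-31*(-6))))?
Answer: 51345/62 ≈ 828.15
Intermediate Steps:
-322 + 427*(501/((-31*(-6)))) = -322 + 427*(501/186) = -322 + 427*(501*(1/186)) = -322 + 427*(167/62) = -322 + 71309/62 = 51345/62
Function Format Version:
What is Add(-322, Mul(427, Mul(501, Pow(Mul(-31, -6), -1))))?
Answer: Rational(51345, 62) ≈ 828.15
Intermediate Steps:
Add(-322, Mul(427, Mul(501, Pow(Mul(-31, -6), -1)))) = Add(-322, Mul(427, Mul(501, Pow(186, -1)))) = Add(-322, Mul(427, Mul(501, Rational(1, 186)))) = Add(-322, Mul(427, Rational(167, 62))) = Add(-322, Rational(71309, 62)) = Rational(51345, 62)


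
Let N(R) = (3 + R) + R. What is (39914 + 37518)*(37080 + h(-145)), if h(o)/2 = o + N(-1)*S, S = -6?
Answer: 2847794096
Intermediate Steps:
N(R) = 3 + 2*R
h(o) = -12 + 2*o (h(o) = 2*(o + (3 + 2*(-1))*(-6)) = 2*(o + (3 - 2)*(-6)) = 2*(o + 1*(-6)) = 2*(o - 6) = 2*(-6 + o) = -12 + 2*o)
(39914 + 37518)*(37080 + h(-145)) = (39914 + 37518)*(37080 + (-12 + 2*(-145))) = 77432*(37080 + (-12 - 290)) = 77432*(37080 - 302) = 77432*36778 = 2847794096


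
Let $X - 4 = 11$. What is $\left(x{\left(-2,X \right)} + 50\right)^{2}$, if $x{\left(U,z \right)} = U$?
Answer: $2304$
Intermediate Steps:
$X = 15$ ($X = 4 + 11 = 15$)
$\left(x{\left(-2,X \right)} + 50\right)^{2} = \left(-2 + 50\right)^{2} = 48^{2} = 2304$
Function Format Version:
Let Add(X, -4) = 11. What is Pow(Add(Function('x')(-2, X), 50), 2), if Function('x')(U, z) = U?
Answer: 2304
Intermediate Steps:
X = 15 (X = Add(4, 11) = 15)
Pow(Add(Function('x')(-2, X), 50), 2) = Pow(Add(-2, 50), 2) = Pow(48, 2) = 2304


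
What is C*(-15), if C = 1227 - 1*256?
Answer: -14565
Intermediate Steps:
C = 971 (C = 1227 - 256 = 971)
C*(-15) = 971*(-15) = -14565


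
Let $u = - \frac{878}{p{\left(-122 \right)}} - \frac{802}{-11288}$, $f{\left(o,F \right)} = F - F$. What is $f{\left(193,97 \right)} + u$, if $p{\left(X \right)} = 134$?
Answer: $- \frac{2450849}{378148} \approx -6.4812$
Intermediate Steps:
$f{\left(o,F \right)} = 0$
$u = - \frac{2450849}{378148}$ ($u = - \frac{878}{134} - \frac{802}{-11288} = \left(-878\right) \frac{1}{134} - - \frac{401}{5644} = - \frac{439}{67} + \frac{401}{5644} = - \frac{2450849}{378148} \approx -6.4812$)
$f{\left(193,97 \right)} + u = 0 - \frac{2450849}{378148} = - \frac{2450849}{378148}$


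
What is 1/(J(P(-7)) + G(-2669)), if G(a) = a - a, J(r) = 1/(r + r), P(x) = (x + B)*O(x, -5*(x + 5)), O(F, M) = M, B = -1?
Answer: -160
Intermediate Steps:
P(x) = (-1 + x)*(-25 - 5*x) (P(x) = (x - 1)*(-5*(x + 5)) = (-1 + x)*(-5*(5 + x)) = (-1 + x)*(-25 - 5*x))
J(r) = 1/(2*r)
G(a) = 0
1/(J(P(-7)) + G(-2669)) = 1/(1/(2*((-5*(-1 - 7)*(5 - 7)))) + 0) = 1/(1/(2*((-5*(-8)*(-2)))) + 0) = 1/((1/2)/(-80) + 0) = 1/((1/2)*(-1/80) + 0) = 1/(-1/160 + 0) = 1/(-1/160) = -160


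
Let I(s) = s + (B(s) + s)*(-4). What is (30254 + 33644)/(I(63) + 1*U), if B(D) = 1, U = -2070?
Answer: -63898/2263 ≈ -28.236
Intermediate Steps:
I(s) = -4 - 3*s (I(s) = s + (1 + s)*(-4) = s + (-4 - 4*s) = -4 - 3*s)
(30254 + 33644)/(I(63) + 1*U) = (30254 + 33644)/((-4 - 3*63) + 1*(-2070)) = 63898/((-4 - 189) - 2070) = 63898/(-193 - 2070) = 63898/(-2263) = 63898*(-1/2263) = -63898/2263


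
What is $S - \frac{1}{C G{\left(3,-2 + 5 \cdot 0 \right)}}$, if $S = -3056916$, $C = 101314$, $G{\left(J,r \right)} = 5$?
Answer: $- \frac{1548541938121}{506570} \approx -3.0569 \cdot 10^{6}$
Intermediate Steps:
$S - \frac{1}{C G{\left(3,-2 + 5 \cdot 0 \right)}} = -3056916 - \frac{1}{101314 \cdot 5} = -3056916 - \frac{1}{506570} = - \frac{1548541938121}{506570}$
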